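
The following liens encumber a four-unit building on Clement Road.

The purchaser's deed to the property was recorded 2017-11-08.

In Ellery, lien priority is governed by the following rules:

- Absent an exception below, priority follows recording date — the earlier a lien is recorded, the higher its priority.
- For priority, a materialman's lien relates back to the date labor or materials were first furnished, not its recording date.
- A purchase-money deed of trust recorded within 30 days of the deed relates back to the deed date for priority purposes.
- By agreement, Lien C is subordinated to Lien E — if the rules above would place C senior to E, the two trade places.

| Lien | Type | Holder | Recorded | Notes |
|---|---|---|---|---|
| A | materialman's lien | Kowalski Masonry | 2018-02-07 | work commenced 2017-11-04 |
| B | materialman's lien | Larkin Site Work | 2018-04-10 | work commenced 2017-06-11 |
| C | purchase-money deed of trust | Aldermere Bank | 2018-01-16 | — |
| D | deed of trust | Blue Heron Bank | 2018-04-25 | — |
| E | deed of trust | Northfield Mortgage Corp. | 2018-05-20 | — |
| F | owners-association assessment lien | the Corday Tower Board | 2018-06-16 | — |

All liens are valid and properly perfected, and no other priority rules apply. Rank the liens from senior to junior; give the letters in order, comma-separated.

First, effective dates: A's effective date is 2017-11-04, when work began; B is treated as recorded 2017-06-11, the work-commencement date; C was recorded 69 days after the deed, outside the 30-day window, so it keeps its recording date.
By effective date: B (2017-06-11), A (2017-11-04), C (2018-01-16), D (2018-04-25), E (2018-05-20), F (2018-06-16).
C is senior to E before the subordination, so the two trade places.

B, A, E, D, C, F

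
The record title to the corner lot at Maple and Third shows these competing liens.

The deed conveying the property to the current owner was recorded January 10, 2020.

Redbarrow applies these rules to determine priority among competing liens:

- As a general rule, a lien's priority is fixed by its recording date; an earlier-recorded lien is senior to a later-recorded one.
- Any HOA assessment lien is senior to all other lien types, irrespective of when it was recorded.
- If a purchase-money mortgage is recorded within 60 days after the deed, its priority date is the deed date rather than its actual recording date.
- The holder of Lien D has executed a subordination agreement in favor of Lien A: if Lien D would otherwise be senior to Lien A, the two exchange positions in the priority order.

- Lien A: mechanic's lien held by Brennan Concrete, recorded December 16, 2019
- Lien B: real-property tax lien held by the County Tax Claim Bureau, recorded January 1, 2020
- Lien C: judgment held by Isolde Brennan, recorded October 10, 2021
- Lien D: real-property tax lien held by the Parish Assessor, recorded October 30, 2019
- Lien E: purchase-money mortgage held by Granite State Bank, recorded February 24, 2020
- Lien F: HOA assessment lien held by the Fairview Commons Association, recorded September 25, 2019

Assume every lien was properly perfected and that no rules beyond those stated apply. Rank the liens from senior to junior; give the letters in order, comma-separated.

Effective dates: E was recorded within the 60-day window, so its effective date is the deed date January 10, 2020.
F is an HOA assessment lien, so it outranks all other liens regardless of date.
Among the remaining liens, by effective date: D (October 30, 2019), A (December 16, 2019), B (January 1, 2020), E (January 10, 2020), C (October 10, 2021).
D is senior to A before the subordination, so the two trade places.

F, A, D, B, E, C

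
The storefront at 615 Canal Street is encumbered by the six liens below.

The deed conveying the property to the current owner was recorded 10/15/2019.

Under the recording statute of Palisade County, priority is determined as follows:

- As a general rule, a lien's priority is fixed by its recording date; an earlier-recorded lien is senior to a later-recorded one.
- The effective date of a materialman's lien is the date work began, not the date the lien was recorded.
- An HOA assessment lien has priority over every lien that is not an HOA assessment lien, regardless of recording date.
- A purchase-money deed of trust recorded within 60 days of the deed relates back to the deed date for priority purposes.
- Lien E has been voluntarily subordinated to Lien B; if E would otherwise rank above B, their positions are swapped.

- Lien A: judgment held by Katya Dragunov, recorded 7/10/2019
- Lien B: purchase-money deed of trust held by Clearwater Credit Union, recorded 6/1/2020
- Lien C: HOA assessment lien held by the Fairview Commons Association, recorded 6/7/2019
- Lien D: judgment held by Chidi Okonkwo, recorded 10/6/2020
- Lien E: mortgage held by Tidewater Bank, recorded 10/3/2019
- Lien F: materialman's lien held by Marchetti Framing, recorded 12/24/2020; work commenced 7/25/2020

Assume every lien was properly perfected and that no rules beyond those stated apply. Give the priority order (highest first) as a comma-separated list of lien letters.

C, A, B, E, F, D

First, effective dates: B missed the 60-day window (230 days after the deed), so its recording date stands; F's effective date is 7/25/2020, when work began.
C is an HOA assessment lien and takes priority over every other lien.
Ordering the rest by effective date: A (7/10/2019), E (10/3/2019), B (6/1/2020), F (7/25/2020), D (10/6/2020).
E is senior to B before the subordination, so the two trade places.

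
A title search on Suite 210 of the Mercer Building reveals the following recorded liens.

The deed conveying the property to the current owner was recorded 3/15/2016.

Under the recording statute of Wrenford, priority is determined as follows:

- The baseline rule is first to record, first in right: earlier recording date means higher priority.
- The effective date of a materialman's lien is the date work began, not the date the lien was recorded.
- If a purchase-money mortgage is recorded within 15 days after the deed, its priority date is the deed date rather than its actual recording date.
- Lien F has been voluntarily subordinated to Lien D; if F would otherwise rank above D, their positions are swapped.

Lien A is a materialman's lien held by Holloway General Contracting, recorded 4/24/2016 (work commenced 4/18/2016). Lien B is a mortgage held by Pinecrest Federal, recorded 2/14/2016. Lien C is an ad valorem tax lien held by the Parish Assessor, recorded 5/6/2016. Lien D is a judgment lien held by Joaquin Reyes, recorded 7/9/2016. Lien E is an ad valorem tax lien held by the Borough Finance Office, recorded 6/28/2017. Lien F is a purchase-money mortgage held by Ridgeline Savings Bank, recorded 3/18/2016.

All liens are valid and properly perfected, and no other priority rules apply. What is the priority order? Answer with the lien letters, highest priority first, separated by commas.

B, D, A, C, F, E

Adjusting effective dates: A's effective date is 4/18/2016, when work began; F was recorded within the 15-day window, so its effective date is the deed date 3/15/2016.
By effective date, earliest first: B (2/14/2016), F (3/15/2016), A (4/18/2016), C (5/6/2016), D (7/9/2016), E (6/28/2017).
F would otherwise be senior to D, so under the subordination agreement F and D exchange positions.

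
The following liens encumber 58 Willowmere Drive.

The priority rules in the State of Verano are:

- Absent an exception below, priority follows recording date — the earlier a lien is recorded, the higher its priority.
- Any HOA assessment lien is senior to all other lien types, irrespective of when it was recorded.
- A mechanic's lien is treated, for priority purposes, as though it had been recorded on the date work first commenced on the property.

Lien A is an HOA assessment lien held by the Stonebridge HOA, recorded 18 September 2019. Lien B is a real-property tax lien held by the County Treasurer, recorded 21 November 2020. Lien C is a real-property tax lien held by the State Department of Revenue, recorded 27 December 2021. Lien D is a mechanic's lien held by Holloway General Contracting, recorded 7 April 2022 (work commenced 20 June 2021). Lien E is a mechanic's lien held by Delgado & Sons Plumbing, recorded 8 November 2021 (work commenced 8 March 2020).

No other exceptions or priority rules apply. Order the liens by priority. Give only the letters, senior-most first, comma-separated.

A, E, B, D, C

Effective dates after the stated exceptions: D's effective date is 20 June 2021, when work began; E relates back to 8 March 2020 (work commenced).
As an HOA assessment lien, A is senior to every other lien.
Remaining liens by effective date: E (8 March 2020), B (21 November 2020), D (20 June 2021), C (27 December 2021).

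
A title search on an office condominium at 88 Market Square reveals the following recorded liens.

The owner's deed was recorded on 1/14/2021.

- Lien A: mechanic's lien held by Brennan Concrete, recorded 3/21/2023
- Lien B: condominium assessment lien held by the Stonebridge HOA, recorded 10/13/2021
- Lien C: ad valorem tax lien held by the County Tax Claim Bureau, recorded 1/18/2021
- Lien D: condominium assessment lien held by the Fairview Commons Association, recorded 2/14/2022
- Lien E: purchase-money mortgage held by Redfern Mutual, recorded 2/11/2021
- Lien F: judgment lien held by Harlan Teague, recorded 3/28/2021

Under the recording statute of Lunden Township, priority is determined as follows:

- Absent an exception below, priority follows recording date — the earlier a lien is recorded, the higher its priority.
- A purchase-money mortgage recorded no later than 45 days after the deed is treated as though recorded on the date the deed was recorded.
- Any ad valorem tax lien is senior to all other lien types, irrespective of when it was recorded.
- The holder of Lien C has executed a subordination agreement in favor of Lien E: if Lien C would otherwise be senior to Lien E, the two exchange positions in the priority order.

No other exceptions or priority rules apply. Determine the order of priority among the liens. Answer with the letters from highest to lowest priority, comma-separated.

First, effective dates: E relates back to the deed date 1/14/2021.
C is an ad valorem tax lien, so it outranks all other liens regardless of date.
Remaining liens by effective date: E (1/14/2021), F (3/28/2021), B (10/13/2021), D (2/14/2022), A (3/21/2023).
Because C would otherwise rank above E, the subordination swaps them.

E, C, F, B, D, A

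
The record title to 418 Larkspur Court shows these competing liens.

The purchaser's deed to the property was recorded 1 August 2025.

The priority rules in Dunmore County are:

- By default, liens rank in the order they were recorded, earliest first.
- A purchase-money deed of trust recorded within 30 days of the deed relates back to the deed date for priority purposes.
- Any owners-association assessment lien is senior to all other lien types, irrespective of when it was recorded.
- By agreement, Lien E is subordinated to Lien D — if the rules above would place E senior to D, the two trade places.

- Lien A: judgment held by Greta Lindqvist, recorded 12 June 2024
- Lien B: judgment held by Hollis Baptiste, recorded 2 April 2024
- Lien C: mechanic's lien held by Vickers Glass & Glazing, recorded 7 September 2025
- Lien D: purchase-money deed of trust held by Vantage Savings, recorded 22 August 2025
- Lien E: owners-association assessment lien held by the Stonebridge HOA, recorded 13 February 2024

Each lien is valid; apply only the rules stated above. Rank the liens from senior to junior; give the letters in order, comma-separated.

Effective dates after the stated exceptions: D's effective date is the deed date, 1 August 2025.
As an owners-association assessment lien, E is senior to every other lien.
Remaining liens by effective date: B (2 April 2024), A (12 June 2024), D (1 August 2025), C (7 September 2025).
E is senior to D before the subordination, so the two trade places.

D, B, A, E, C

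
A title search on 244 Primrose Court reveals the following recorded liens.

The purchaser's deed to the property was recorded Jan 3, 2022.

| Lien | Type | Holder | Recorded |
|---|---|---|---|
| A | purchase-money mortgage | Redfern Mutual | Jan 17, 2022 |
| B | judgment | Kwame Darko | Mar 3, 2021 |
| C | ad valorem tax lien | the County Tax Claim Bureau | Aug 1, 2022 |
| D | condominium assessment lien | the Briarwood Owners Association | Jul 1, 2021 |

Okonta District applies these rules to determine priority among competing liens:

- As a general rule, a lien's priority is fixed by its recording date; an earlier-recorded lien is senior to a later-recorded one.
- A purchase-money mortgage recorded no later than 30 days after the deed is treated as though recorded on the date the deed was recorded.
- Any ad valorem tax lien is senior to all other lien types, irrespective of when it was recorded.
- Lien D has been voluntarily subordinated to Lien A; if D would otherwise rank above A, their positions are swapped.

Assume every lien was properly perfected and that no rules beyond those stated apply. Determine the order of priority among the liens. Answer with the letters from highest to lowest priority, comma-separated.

C, B, A, D

First, effective dates: A relates back to the deed date Jan 3, 2022.
As an ad valorem tax lien, C is senior to every other lien.
The other liens, earliest effective date first: B (Mar 3, 2021), D (Jul 1, 2021), A (Jan 3, 2022).
D would otherwise be senior to A, so under the subordination agreement D and A exchange positions.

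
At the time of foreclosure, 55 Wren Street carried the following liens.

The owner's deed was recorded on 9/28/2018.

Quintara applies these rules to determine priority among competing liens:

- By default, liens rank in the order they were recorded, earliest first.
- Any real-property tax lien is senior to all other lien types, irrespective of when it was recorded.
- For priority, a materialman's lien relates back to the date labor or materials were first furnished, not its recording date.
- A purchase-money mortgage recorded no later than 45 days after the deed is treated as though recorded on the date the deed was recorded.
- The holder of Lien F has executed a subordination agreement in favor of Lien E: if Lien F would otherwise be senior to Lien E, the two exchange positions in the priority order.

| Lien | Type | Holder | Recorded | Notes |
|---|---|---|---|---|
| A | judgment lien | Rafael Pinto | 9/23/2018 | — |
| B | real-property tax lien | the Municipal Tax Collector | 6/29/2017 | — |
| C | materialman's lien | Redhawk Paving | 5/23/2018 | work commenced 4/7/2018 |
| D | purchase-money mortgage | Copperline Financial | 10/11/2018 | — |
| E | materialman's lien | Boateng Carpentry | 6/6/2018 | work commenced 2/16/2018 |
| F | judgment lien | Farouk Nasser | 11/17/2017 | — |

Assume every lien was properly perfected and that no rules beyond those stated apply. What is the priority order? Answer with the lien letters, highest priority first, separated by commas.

Effective dates after the stated exceptions: C is treated as recorded 4/7/2018, the work-commencement date; D's effective date is the deed date, 9/28/2018; E relates back to 2/16/2018 (work commenced).
B is a real-property tax lien, so it outranks all other liens regardless of date.
Among the remaining liens, by effective date: F (11/17/2017), E (2/16/2018), C (4/7/2018), A (9/23/2018), D (9/28/2018).
The subordination applies — F was senior to E — so F and E swap.

B, E, F, C, A, D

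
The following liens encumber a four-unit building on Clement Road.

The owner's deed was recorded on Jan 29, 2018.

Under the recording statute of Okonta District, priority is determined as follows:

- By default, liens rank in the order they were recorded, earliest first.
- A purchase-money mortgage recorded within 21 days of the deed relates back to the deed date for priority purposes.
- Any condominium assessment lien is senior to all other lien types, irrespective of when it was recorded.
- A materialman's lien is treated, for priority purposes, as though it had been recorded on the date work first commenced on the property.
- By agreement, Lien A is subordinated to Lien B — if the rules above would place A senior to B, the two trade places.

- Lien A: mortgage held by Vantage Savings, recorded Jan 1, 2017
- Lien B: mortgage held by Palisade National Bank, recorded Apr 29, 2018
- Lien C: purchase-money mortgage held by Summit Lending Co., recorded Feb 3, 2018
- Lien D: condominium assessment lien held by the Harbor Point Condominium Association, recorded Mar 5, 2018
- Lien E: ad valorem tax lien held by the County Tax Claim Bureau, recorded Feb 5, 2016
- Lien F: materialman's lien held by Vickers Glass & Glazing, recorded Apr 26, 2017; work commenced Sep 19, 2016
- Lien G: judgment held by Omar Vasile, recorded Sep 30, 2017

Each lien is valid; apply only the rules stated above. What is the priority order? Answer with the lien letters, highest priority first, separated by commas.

D, E, F, B, G, C, A

Adjusting effective dates: C relates back to the deed date Jan 29, 2018; F's effective date is Sep 19, 2016, when work began.
D, as a condominium assessment lien, has superpriority and ranks first.
The other liens, earliest effective date first: E (Feb 5, 2016), F (Sep 19, 2016), A (Jan 1, 2017), G (Sep 30, 2017), C (Jan 29, 2018), B (Apr 29, 2018).
A is senior to B before the subordination, so the two trade places.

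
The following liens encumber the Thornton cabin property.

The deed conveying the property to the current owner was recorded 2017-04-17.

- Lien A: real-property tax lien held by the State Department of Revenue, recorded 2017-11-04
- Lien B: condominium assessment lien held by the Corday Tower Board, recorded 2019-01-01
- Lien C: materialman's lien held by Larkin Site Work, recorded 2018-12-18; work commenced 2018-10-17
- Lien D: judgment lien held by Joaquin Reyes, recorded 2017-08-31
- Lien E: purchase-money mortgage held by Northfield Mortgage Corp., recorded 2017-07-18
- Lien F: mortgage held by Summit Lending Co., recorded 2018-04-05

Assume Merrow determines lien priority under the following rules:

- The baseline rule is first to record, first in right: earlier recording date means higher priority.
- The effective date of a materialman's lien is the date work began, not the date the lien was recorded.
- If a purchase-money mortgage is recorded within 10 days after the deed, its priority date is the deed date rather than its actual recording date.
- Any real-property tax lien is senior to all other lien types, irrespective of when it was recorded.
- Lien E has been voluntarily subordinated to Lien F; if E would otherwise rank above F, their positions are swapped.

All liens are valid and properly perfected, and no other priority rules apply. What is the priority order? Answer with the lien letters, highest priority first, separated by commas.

A, F, D, E, C, B

First, effective dates: C is treated as recorded 2018-10-17, the work-commencement date; E was recorded 92 days after the deed — beyond 10 days — so no relation-back applies.
A, as a real-property tax lien, has superpriority and ranks first.
Ordering the rest by effective date: E (2017-07-18), D (2017-08-31), F (2018-04-05), C (2018-10-17), B (2019-01-01).
The subordination applies — E was senior to F — so E and F swap.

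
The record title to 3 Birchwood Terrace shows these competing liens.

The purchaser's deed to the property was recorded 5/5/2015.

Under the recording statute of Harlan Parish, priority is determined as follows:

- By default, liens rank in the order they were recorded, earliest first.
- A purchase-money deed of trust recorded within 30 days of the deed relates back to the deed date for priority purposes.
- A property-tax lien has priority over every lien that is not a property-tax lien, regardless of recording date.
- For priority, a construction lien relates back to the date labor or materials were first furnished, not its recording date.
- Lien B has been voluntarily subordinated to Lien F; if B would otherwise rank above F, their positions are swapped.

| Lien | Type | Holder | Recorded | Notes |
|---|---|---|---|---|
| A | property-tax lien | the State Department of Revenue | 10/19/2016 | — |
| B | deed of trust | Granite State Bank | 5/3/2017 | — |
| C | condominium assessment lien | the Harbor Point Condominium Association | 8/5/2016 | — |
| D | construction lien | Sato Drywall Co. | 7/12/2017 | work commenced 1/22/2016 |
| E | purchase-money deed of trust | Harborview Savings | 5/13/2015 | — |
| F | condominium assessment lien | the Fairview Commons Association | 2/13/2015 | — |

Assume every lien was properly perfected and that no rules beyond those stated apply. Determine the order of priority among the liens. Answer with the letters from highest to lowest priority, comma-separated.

Effective dates after the stated exceptions: D is treated as recorded 1/22/2016, the work-commencement date; E relates back to the deed date 5/5/2015.
As a property-tax lien, A is senior to every other lien.
Among the remaining liens, by effective date: F (2/13/2015), E (5/5/2015), D (1/22/2016), C (8/5/2016), B (5/3/2017).
Since B is not senior to F, the subordination leaves the order unchanged.

A, F, E, D, C, B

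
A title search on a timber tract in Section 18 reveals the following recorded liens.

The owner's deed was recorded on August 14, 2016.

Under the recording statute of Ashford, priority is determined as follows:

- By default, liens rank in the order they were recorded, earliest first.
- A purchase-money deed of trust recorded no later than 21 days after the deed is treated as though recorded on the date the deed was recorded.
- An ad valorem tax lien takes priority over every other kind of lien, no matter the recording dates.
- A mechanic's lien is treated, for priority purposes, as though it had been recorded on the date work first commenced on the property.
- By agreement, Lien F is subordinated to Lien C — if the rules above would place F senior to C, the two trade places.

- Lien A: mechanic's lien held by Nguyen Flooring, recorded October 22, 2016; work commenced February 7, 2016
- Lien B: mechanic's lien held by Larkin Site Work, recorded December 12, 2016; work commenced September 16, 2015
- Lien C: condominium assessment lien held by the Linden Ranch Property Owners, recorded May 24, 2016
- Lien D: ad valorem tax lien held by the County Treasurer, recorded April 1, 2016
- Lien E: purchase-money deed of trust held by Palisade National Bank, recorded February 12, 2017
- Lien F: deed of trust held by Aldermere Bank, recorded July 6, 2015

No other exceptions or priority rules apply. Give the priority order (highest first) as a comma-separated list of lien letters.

D, C, B, A, F, E

Effective dates: A is treated as recorded February 7, 2016, the work-commencement date; B's effective date is September 16, 2015, when work began; E was recorded 182 days after the deed, outside the 21-day window, so it keeps its recording date.
D, as an ad valorem tax lien, has superpriority and ranks first.
Ordering the rest by effective date: F (July 6, 2015), B (September 16, 2015), A (February 7, 2016), C (May 24, 2016), E (February 12, 2017).
Because F would otherwise rank above C, the subordination swaps them.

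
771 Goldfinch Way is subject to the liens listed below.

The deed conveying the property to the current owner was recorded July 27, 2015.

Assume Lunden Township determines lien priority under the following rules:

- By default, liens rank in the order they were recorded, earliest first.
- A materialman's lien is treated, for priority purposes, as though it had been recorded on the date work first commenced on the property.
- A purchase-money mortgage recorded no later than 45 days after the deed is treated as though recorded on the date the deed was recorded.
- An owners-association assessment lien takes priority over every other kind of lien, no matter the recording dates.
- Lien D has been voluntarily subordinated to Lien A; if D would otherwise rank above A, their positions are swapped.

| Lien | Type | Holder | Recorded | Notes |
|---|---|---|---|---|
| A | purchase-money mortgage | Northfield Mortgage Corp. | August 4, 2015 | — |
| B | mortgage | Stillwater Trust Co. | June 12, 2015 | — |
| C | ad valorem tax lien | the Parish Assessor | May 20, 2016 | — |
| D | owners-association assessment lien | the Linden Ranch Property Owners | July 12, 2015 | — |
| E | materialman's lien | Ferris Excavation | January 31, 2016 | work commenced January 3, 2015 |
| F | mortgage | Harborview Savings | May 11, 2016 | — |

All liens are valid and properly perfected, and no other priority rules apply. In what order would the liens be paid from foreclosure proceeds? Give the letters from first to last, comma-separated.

Effective dates after the stated exceptions: A was recorded within the 45-day window, so its effective date is the deed date July 27, 2015; E is treated as recorded January 3, 2015, the work-commencement date.
D is an owners-association assessment lien and takes priority over every other lien.
Ordering the rest by effective date: E (January 3, 2015), B (June 12, 2015), A (July 27, 2015), F (May 11, 2016), C (May 20, 2016).
Because D would otherwise rank above A, the subordination swaps them.

A, E, B, D, F, C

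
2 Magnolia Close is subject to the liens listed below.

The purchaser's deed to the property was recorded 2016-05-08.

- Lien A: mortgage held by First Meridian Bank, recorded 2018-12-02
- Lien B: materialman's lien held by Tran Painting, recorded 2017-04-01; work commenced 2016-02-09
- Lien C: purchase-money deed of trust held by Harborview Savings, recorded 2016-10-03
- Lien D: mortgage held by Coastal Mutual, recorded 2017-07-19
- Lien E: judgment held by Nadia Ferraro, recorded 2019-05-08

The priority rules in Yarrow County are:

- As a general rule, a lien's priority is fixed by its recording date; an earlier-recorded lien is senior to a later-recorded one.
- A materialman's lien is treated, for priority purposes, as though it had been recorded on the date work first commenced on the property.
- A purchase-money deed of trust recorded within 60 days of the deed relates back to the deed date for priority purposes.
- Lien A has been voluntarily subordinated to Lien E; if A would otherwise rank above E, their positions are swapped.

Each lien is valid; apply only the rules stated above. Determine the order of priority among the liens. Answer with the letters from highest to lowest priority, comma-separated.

B, C, D, E, A

First, effective dates: B's effective date is 2016-02-09, when work began; C was recorded 148 days after the deed, outside the 60-day window, so it keeps its recording date.
Sorted by effective date: B (2016-02-09), C (2016-10-03), D (2017-07-19), A (2018-12-02), E (2019-05-08).
Because A would otherwise rank above E, the subordination swaps them.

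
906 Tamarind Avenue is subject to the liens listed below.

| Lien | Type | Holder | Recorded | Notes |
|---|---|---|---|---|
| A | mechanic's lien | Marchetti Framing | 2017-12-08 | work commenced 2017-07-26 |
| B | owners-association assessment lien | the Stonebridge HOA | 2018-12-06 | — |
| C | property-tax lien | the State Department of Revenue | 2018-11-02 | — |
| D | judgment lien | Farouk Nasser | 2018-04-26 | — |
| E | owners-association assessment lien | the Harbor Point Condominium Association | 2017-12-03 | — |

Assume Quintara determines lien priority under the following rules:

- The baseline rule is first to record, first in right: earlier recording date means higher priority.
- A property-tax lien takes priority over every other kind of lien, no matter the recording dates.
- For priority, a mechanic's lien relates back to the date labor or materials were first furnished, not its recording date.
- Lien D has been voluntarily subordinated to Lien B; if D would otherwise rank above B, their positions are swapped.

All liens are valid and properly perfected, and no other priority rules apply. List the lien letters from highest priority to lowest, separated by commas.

C, A, E, B, D

Adjusting effective dates: A is treated as recorded 2017-07-26, the work-commencement date.
C, as a property-tax lien, has superpriority and ranks first.
The other liens, earliest effective date first: A (2017-07-26), E (2017-12-03), D (2018-04-26), B (2018-12-06).
D would otherwise be senior to B, so under the subordination agreement D and B exchange positions.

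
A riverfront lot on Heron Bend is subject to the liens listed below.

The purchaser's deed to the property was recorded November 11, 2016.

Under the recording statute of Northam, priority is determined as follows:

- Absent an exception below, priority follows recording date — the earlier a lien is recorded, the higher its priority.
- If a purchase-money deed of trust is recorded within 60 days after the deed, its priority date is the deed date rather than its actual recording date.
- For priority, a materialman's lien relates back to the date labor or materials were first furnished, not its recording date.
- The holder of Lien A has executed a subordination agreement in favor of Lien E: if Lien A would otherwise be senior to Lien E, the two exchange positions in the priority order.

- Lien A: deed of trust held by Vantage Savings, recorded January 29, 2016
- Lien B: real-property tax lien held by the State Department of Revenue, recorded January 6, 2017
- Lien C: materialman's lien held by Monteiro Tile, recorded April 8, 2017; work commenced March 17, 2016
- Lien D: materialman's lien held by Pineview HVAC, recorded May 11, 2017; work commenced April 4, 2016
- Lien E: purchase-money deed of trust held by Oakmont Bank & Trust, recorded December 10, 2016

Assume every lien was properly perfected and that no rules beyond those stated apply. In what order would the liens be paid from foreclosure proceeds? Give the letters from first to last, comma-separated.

E, C, D, A, B

Adjusting effective dates: C is treated as recorded March 17, 2016, the work-commencement date; D is treated as recorded April 4, 2016, the work-commencement date; E's effective date is the deed date, November 11, 2016.
By effective date: A (January 29, 2016), C (March 17, 2016), D (April 4, 2016), E (November 11, 2016), B (January 6, 2017).
A would otherwise be senior to E, so under the subordination agreement A and E exchange positions.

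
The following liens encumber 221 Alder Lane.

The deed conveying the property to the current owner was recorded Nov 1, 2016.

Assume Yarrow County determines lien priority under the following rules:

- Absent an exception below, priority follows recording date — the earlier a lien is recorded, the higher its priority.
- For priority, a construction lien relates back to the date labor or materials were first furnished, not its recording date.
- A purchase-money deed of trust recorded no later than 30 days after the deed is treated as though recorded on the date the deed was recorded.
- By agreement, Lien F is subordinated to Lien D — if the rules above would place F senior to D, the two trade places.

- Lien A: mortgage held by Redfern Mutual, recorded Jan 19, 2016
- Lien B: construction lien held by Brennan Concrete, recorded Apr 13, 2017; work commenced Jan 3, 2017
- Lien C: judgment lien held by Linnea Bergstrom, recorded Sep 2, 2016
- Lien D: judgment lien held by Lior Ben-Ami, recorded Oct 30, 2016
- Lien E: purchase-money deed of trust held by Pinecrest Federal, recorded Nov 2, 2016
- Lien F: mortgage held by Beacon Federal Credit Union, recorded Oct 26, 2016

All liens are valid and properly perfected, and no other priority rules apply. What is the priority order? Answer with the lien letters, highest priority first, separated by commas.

A, C, D, F, E, B

First, effective dates: B is treated as recorded Jan 3, 2017, the work-commencement date; E relates back to the deed date Nov 1, 2016.
Sorted by effective date: A (Jan 19, 2016), C (Sep 2, 2016), F (Oct 26, 2016), D (Oct 30, 2016), E (Nov 1, 2016), B (Jan 3, 2017).
F is senior to D before the subordination, so the two trade places.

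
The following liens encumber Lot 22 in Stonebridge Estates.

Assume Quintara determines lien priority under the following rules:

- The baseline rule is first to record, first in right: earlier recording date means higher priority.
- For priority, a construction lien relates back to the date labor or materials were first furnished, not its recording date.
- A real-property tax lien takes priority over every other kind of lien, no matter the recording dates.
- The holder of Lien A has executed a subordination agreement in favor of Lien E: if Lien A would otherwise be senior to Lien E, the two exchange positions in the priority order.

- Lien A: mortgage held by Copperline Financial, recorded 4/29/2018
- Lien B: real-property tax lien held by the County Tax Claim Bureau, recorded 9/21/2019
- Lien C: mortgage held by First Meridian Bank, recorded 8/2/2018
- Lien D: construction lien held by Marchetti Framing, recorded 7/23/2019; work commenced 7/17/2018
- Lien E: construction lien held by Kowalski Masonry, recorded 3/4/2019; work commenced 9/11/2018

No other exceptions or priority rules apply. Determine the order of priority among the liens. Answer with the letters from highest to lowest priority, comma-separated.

Effective dates: D's effective date is 7/17/2018, when work began; E's effective date is 9/11/2018, when work began.
B, as a real-property tax lien, has superpriority and ranks first.
Among the remaining liens, by effective date: A (4/29/2018), D (7/17/2018), C (8/2/2018), E (9/11/2018).
Because A would otherwise rank above E, the subordination swaps them.

B, E, D, C, A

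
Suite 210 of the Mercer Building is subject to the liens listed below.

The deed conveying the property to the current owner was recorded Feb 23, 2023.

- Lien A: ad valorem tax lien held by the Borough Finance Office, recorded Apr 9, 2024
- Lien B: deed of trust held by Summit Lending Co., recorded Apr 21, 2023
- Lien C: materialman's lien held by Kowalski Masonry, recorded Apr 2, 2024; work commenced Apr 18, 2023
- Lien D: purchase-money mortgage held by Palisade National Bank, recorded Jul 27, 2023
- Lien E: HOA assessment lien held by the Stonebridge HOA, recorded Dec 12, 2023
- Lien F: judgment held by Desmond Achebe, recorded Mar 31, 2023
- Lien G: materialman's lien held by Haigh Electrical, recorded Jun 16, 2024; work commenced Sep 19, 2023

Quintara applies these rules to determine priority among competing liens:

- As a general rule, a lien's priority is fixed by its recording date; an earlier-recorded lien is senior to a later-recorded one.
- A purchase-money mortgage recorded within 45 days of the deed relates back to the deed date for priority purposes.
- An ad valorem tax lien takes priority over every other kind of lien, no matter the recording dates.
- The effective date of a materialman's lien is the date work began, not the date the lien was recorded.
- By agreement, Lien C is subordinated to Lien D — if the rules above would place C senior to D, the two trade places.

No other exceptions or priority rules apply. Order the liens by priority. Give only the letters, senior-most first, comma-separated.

Effective dates: C relates back to Apr 18, 2023 (work commenced); D missed the 45-day window (154 days after the deed), so its recording date stands; G relates back to Sep 19, 2023 (work commenced).
A is an ad valorem tax lien and takes priority over every other lien.
Ordering the rest by effective date: F (Mar 31, 2023), C (Apr 18, 2023), B (Apr 21, 2023), D (Jul 27, 2023), G (Sep 19, 2023), E (Dec 12, 2023).
The subordination applies — C was senior to D — so C and D swap.

A, F, D, B, C, G, E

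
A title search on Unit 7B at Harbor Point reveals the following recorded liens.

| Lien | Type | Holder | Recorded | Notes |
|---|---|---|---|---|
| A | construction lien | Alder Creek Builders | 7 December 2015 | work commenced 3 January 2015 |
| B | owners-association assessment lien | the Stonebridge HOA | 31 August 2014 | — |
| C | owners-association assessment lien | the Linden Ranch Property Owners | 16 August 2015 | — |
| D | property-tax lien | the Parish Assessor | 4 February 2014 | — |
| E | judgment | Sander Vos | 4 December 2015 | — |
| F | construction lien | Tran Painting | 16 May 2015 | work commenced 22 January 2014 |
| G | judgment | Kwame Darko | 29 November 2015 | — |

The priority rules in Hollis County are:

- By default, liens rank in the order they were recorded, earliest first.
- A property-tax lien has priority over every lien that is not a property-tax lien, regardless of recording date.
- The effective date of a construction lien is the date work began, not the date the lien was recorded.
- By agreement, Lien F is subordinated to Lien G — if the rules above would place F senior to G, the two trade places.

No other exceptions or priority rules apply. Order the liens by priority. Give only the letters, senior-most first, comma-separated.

Effective dates: A's effective date is 3 January 2015, when work began; F is treated as recorded 22 January 2014, the work-commencement date.
D is a property-tax lien and takes priority over every other lien.
Remaining liens by effective date: F (22 January 2014), B (31 August 2014), A (3 January 2015), C (16 August 2015), G (29 November 2015), E (4 December 2015).
The subordination applies — F was senior to G — so F and G swap.

D, G, B, A, C, F, E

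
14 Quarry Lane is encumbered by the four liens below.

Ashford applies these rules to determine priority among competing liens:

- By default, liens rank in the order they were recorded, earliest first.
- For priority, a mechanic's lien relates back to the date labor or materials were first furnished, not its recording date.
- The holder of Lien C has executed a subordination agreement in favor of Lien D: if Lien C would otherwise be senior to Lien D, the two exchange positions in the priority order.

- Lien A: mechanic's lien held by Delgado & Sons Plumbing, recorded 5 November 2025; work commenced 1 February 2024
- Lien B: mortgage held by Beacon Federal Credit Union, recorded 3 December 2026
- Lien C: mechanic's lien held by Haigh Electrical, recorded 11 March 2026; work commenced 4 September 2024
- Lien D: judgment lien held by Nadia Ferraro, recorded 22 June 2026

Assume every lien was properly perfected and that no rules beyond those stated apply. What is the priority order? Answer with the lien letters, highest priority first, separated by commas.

A, D, C, B

Effective dates after the stated exceptions: A is treated as recorded 1 February 2024, the work-commencement date; C relates back to 4 September 2024 (work commenced).
By effective date, earliest first: A (1 February 2024), C (4 September 2024), D (22 June 2026), B (3 December 2026).
C is senior to D before the subordination, so the two trade places.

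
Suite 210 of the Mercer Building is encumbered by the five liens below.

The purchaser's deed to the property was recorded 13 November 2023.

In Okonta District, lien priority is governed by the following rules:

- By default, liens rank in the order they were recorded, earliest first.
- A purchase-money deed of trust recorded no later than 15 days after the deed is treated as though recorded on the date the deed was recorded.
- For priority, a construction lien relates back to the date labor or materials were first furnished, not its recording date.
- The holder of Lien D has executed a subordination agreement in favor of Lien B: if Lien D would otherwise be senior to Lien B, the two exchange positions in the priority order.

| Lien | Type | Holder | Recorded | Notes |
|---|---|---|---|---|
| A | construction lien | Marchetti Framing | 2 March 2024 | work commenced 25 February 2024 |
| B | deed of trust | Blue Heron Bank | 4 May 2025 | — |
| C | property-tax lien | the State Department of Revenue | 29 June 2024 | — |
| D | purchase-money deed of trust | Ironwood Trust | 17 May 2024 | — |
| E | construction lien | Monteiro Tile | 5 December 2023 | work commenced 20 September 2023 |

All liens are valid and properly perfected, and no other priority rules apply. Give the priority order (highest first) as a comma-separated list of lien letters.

E, A, B, C, D

Adjusting effective dates: A relates back to 25 February 2024 (work commenced); D was recorded 186 days after the deed — beyond 15 days — so no relation-back applies; E is treated as recorded 20 September 2023, the work-commencement date.
By effective date, earliest first: E (20 September 2023), A (25 February 2024), D (17 May 2024), C (29 June 2024), B (4 May 2025).
D is senior to B before the subordination, so the two trade places.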